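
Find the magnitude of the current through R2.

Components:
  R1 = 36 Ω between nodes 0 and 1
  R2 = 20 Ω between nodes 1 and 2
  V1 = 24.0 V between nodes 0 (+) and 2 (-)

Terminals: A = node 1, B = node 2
Nodal analysis, taking node 2 as the 0 V reference.
Source V1 fixes V_0 = 24 V.
KCL at each unknown node (sum of currents leaving = 0; resistances in Ω):
  Node 1: (V_1 - 24)/36 + (V_1 - 0)/20 = 0
Collecting terms: 0.07778 × V_1 = 0.6667  =>  V_1 = 8.571 V
I_R2 = (V_1 - V_2)/R2 = (8.571 - 0)/20 = 0.4286 A
|I_R2| = 0.4286 A

Final answer: |I_R2| = 0.4286 A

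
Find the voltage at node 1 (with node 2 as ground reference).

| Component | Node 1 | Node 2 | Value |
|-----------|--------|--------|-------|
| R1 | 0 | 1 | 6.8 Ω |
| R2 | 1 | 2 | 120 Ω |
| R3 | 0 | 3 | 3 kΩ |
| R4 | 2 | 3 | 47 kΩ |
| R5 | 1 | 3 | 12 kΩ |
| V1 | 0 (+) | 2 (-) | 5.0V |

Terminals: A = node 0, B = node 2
Nodal analysis, taking node 2 as the 0 V reference.
Source V1 fixes V_0 = 5 V.
KCL at each unknown node (sum of currents leaving = 0; resistances in Ω):
  Node 1: (V_1 - 5)/6.8 + (V_1 - 0)/120 + (V_1 - V_3)/12000 = 0
  Node 3: (V_3 - 5)/3000 + (V_3 - 0)/47000 + (V_3 - V_1)/12000 = 0
Collecting terms (coefficients in siemens):
  0.1555·V_1 - 0.00008333·V_3 = 0.7353
  0.0004379·V_3 - 0.00008333·V_1 = 0.001667
Determinant D = (0.1555)(0.0004379) - (-0.00008333)(-0.00008333) = 0.00006808
V_1 = [(0.7353)(0.0004379) - (-0.00008333)(0.001667)]/D = 4.732 V
V_3 = [(0.1555)(0.001667) - (0.7353)(-0.00008333)]/D = 4.706 V
The requested potential is V_1 = 4.732 V.

Final answer: V_1 = 4.732 V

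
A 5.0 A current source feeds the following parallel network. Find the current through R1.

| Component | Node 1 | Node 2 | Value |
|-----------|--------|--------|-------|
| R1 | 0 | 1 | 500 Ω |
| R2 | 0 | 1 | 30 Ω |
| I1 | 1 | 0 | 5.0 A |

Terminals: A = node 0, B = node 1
All resistors sit directly between nodes 0 and 1, so they are in parallel and share one voltage V; the full source current 5 A splits among them.
1/R_par = 1/500 + 1/30 = 0.03533 S  =>  R_par = 28.3 Ω
V = I × R_par = 5 × 28.3 = 141.5 V
I_R1 = V/R1 = 141.5/500 = 0.283 A

Final answer: 0.283 A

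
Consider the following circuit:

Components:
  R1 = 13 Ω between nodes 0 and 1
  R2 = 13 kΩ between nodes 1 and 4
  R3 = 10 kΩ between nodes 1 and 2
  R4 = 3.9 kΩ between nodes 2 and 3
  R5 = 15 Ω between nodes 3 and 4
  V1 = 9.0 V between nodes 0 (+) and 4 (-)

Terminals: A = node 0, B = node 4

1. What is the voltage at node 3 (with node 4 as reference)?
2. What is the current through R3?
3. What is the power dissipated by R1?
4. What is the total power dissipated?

Nodal analysis, taking node 4 as the 0 V reference.
Source V1 fixes V_0 = 9 V.
KCL at each unknown node (sum of currents leaving = 0; resistances in Ω):
  Node 1: (V_1 - 9)/13 + (V_1 - 0)/13000 + (V_1 - V_2)/10000 = 0
  Node 2: (V_2 - V_1)/10000 + (V_2 - V_3)/3900 = 0
  Node 3: (V_3 - V_2)/3900 + (V_3 - 0)/15 = 0
Collecting terms (coefficients in siemens):
  0.0771·V_1 - 0.0001·V_2 = 0.6923
  0.0003564·V_2 - 0.0001·V_1 - 0.0002564·V_3 = 0
  0.06692·V_3 - 0.0002564·V_2 = 0
Solving these 3 simultaneous equations (Gaussian elimination) gives:
  V_1 = 8.983 V, V_2 = 2.527 V, V_3 = 0.009683 V
Part 1:
  Read off the nodal solution: V_3 = 0.009683 V
Part 2:
  I_R3 = (V_1 - V_2)/R3 = (8.983 - 2.527)/10000 = 0.0006455 A
  Magnitude: I_R3 = 0.0006455 A
Part 3:
  I_R1 = (V_0 - V_1)/R1 = (9 - 8.983)/13 = 0.001337 A
  P_R1 = I_R1² × R1 = (0.001337)² × 13 = 0.00002322 W
Part 4:
  Power in each resistor, P = (ΔV)²/R:
    P_R1 = (9 - 8.983)²/13 = 0.00002322 W
    P_R2 = (8.983 - 0)²/13000 = 0.006207 W
    P_R3 = (8.983 - 2.527)²/10000 = 0.004167 W
    P_R4 = (2.527 - 0.009683)²/3900 = 0.001625 W
    P_R5 = (0.009683 - 0)²/15 = 0.000006251 W
  P_total = P_R1 + P_R2 + P_R3 + P_R4 + P_R5 = 0.01203 W

Final answers:
1. V_3 = 0.009683 V
2. I_R3 = 0.0006455 A
3. P_R1 = 2.322e-05 W
4. P_total = 0.01203 W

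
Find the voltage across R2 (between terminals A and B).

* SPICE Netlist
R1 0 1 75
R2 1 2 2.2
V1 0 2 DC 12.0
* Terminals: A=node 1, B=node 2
R1 and R2 are in series across V1 (node 0 → node 1 → node 2), and the output A–B is taken across R2, so this is a voltage divider.
Series current: I = V1/(R1 + R2) = 12/(75 + 2.2) = 12/77.2 = 0.1554 A
V_R2 = I × R2 = V1 × R2/(R1 + R2) = 12 × 2.2/77.2 = 0.342 V

Final answer: 0.342 V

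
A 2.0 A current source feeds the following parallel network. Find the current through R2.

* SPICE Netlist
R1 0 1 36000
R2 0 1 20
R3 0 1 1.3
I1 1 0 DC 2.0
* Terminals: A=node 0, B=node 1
All resistors sit directly between nodes 0 and 1, so they are in parallel and share one voltage V; the full source current 2 A splits among them.
1/R_par = 1/36000 + 1/20 + 1/1.3 = 0.8193 S  =>  R_par = 1.221 Ω
V = I × R_par = 2 × 1.221 = 2.441 V
I_R2 = V/R2 = 2.441/20 = 0.1221 A

Final answer: 0.1221 A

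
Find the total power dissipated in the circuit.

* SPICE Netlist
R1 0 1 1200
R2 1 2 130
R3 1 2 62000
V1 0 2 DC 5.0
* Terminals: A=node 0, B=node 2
Nodal analysis, taking node 2 as the 0 V reference.
Source V1 fixes V_0 = 5 V.
KCL at each unknown node (sum of currents leaving = 0; resistances in Ω):
  Node 1: (V_1 - 5)/1200 + (V_1 - 0)/130 + (V_1 - 0)/62000 = 0
Collecting terms: 0.008542 × V_1 = 0.004167  =>  V_1 = 0.4878 V
Power in each resistor, P = (ΔV)²/R:
  P_R1 = (5 - 0.4878)²/1200 = 0.01697 W
  P_R2 = (0.4878 - 0)²/130 = 0.00183 W
  P_R3 = (0.4878 - 0)²/62000 = 0.000003838 W
P_total = P_R1 + P_R2 + P_R3 = 0.0188 W

Final answer: 0.0188 W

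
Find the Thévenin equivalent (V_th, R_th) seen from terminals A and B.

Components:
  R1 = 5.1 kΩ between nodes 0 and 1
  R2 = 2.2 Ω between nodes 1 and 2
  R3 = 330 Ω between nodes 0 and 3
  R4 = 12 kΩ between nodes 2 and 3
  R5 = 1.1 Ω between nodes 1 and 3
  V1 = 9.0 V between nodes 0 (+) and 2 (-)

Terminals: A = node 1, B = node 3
Step 1 — V_th is the open-circuit voltage V_A - V_B (nothing connected across the terminals).
Nodal analysis, taking node 2 as the 0 V reference.
Source V1 fixes V_0 = 9 V.
KCL at each unknown node (sum of currents leaving = 0; resistances in Ω):
  Node 1: (V_1 - 9)/5100 + (V_1 - 0)/2.2 + (V_1 - V_3)/1.1 = 0
  Node 3: (V_3 - 9)/330 + (V_3 - 0)/12000 + (V_3 - V_1)/1.1 = 0
Collecting terms (coefficients in siemens):
  1.364·V_1 - 0.9091·V_3 = 0.001765
  0.9122·V_3 - 0.9091·V_1 = 0.02727
Determinant D = (1.364)(0.9122) - (-0.9091)(-0.9091) = 0.4176
V_1 = [(0.001765)(0.9122) - (-0.9091)(0.02727)]/D = 0.06322 V
V_3 = [(1.364)(0.02727) - (0.001765)(-0.9091)]/D = 0.0929 V
V_th = V_1 - V_3 = 0.06322 - 0.0929 = -0.02968 V
Step 2 — R_th: zero the source — replace V1 by a short circuit (node 2 merges into node 0) — and find the resistance seen between A (node 1) and B (node 3).
Reduce the network between node 1 (A) and node 3 (B) by series/parallel combination:
  Rp1 = R1 ‖ R2 (parallel, both between nodes 0 and 1) = 1/(1/5100 + 1/2.2) = 2.199 Ω
  Rp2 = R3 ‖ R4 (parallel, both between nodes 0 and 3) = 1/(1/330 + 1/12000) = 321.2 Ω
  Rs1 = Rp1 + Rp2 (series, joined only at node 0) = 2.199 + 321.2 = 323.4 Ω
  Rp3 = R5 ‖ Rs1 (parallel, both between nodes 1 and 3) = 1/(1/1.1 + 1/323.4) = 1.096 Ω
R_th = 1.096 Ω

Final answer: V_th = -0.02968 V, R_th = 1.096 Ω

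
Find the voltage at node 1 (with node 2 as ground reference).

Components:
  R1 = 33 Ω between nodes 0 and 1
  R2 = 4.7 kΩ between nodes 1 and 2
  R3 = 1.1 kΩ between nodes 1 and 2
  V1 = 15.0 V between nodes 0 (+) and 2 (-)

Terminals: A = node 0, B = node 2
Nodal analysis, taking node 2 as the 0 V reference.
Source V1 fixes V_0 = 15 V.
KCL at each unknown node (sum of currents leaving = 0; resistances in Ω):
  Node 1: (V_1 - 15)/33 + (V_1 - 0)/4700 + (V_1 - 0)/1100 = 0
Collecting terms: 0.03142 × V_1 = 0.4545  =>  V_1 = 14.46 V
The requested potential is V_1 = 14.46 V.

Final answer: V_1 = 14.46 V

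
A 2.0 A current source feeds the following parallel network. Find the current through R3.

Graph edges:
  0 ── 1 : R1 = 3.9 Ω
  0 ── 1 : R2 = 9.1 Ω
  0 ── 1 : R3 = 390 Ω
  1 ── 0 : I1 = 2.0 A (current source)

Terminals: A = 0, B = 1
All resistors sit directly between nodes 0 and 1, so they are in parallel and share one voltage V; the full source current 2 A splits among them.
1/R_par = 1/3.9 + 1/9.1 + 1/390 = 0.3689 S  =>  R_par = 2.711 Ω
V = I × R_par = 2 × 2.711 = 5.422 V
I_R3 = V/R3 = 5.422/390 = 0.0139 A

Final answer: 0.0139 A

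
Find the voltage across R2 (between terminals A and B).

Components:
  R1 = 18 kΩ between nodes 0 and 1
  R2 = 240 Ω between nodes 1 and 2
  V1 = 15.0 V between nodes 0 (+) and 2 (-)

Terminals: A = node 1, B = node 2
R1 and R2 are in series across V1 (node 0 → node 1 → node 2), and the output A–B is taken across R2, so this is a voltage divider.
Series current: I = V1/(R1 + R2) = 15/(18000 + 240) = 15/18240 = 0.0008224 A
V_R2 = I × R2 = V1 × R2/(R1 + R2) = 15 × 240/18240 = 0.1974 V

Final answer: 0.1974 V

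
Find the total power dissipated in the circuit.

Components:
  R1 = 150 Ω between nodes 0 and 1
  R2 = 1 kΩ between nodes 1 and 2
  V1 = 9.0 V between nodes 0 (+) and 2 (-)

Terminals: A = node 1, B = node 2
Nodal analysis, taking node 2 as the 0 V reference.
Source V1 fixes V_0 = 9 V.
KCL at each unknown node (sum of currents leaving = 0; resistances in Ω):
  Node 1: (V_1 - 9)/150 + (V_1 - 0)/1000 = 0
Collecting terms: 0.007667 × V_1 = 0.06  =>  V_1 = 7.826 V
Power in each resistor, P = (ΔV)²/R:
  P_R1 = (9 - 7.826)²/150 = 0.009187 W
  P_R2 = (7.826 - 0)²/1000 = 0.06125 W
P_total = P_R1 + P_R2 = 0.07043 W

Final answer: 0.07043 W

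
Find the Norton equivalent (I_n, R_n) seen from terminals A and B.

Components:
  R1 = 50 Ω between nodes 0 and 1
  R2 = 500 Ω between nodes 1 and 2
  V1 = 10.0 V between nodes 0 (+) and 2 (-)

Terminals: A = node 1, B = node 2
Find the Thévenin equivalent first; then I_n = V_th/R_th and R_n = R_th.
Step 1 — V_th is the open-circuit voltage V_A - V_B (nothing connected across the terminals).
Nodal analysis, taking node 2 as the 0 V reference.
Source V1 fixes V_0 = 10 V.
KCL at each unknown node (sum of currents leaving = 0; resistances in Ω):
  Node 1: (V_1 - 10)/50 + (V_1 - 0)/500 = 0
Collecting terms: 0.022 × V_1 = 0.2  =>  V_1 = 9.091 V
V_th = V_1 - V_2 = 9.091 - 0 = 9.091 V
Step 2 — R_th: zero the source — replace V1 by a short circuit (node 2 merges into node 0) — and find the resistance seen between A (node 1) and B (node 0).
Reduce the network between node 1 (A) and node 0 (B) by series/parallel combination:
  Rp1 = R1 ‖ R2 (parallel, both between nodes 0 and 1) = 1/(1/50 + 1/500) = 45.45 Ω
R_th = 45.45 Ω
I_n = V_th/R_th = 9.091/45.45 = 0.2 A, and R_n = R_th = 45.45 Ω

Final answer: I_n = 0.2 A, R_n = 45.45 Ω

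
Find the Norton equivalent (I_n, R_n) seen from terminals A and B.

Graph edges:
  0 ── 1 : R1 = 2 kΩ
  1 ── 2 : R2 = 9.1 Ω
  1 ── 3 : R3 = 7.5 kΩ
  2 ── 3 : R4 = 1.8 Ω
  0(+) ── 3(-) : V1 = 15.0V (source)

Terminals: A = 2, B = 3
Find the Thévenin equivalent first; then I_n = V_th/R_th and R_n = R_th.
Step 1 — V_th is the open-circuit voltage V_A - V_B (nothing connected across the terminals).
Nodal analysis, taking node 3 as the 0 V reference.
Source V1 fixes V_0 = 15 V.
KCL at each unknown node (sum of currents leaving = 0; resistances in Ω):
  Node 1: (V_1 - 15)/2000 + (V_1 - V_2)/9.1 + (V_1 - 0)/7500 = 0
  Node 2: (V_2 - V_1)/9.1 + (V_2 - 0)/1.8 = 0
Collecting terms (coefficients in siemens):
  0.1105·V_1 - 0.1099·V_2 = 0.0075
  0.6654·V_2 - 0.1099·V_1 = 0
Determinant D = (0.1105)(0.6654) - (-0.1099)(-0.1099) = 0.06147
V_1 = [(0.0075)(0.6654) - (-0.1099)(0)]/D = 0.08119 V
V_2 = [(0.1105)(0) - (0.0075)(-0.1099)]/D = 0.01341 V
V_th = V_2 - V_3 = 0.01341 - 0 = 0.01341 V
Step 2 — R_th: zero the source — replace V1 by a short circuit (node 3 merges into node 0) — and find the resistance seen between A (node 2) and B (node 0).
Reduce the network between node 2 (A) and node 0 (B) by series/parallel combination:
  Rp1 = R1 ‖ R3 (parallel, both between nodes 0 and 1) = 1/(1/2000 + 1/7500) = 1579 Ω
  Rs1 = R2 + Rp1 (series, joined only at node 1) = 9.1 + 1579 = 1588 Ω
  Rp2 = R4 ‖ Rs1 (parallel, both between nodes 0 and 2) = 1/(1/1.8 + 1/1588) = 1.798 Ω
R_th = 1.798 Ω
I_n = V_th/R_th = 0.01341/1.798 = 0.007457 A, and R_n = R_th = 1.798 Ω

Final answer: I_n = 0.007457 A, R_n = 1.798 Ω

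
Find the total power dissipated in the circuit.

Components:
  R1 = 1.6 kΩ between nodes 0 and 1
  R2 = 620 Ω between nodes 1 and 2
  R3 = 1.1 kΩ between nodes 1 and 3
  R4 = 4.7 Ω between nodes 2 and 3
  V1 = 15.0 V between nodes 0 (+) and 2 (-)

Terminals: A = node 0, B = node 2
Nodal analysis, taking node 2 as the 0 V reference.
Source V1 fixes V_0 = 15 V.
KCL at each unknown node (sum of currents leaving = 0; resistances in Ω):
  Node 1: (V_1 - 15)/1600 + (V_1 - 0)/620 + (V_1 - V_3)/1100 = 0
  Node 3: (V_3 - V_1)/1100 + (V_3 - 0)/4.7 = 0
Collecting terms (coefficients in siemens):
  0.003147·V_1 - 0.0009091·V_3 = 0.009375
  0.2137·V_3 - 0.0009091·V_1 = 0
Determinant D = (0.003147)(0.2137) - (-0.0009091)(-0.0009091) = 0.0006716
V_1 = [(0.009375)(0.2137) - (-0.0009091)(0)]/D = 2.983 V
V_3 = [(0.003147)(0) - (0.009375)(-0.0009091)]/D = 0.01269 V
Power in each resistor, P = (ΔV)²/R:
  P_R1 = (15 - 2.983)²/1600 = 0.09026 W
  P_R2 = (2.983 - 0)²/620 = 0.01435 W
  P_R3 = (2.983 - 0.01269)²/1100 = 0.008019 W
  P_R4 = (0 - 0.01269)²/4.7 = 0.00003426 W
P_total = P_R1 + P_R2 + P_R3 + P_R4 = 0.1127 W

Final answer: 0.1127 W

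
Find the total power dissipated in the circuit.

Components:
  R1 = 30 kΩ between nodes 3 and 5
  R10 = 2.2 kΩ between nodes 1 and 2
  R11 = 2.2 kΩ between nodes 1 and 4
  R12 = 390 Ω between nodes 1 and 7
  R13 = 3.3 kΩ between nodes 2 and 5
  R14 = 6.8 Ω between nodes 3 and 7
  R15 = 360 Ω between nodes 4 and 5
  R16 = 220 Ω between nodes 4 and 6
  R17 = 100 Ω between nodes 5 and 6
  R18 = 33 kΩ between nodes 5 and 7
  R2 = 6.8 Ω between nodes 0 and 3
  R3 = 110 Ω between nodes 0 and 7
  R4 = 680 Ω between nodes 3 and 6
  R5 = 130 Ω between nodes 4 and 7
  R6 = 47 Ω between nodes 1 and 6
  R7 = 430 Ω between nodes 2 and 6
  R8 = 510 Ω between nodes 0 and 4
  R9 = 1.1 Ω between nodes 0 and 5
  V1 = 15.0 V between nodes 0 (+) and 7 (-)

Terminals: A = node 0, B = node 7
Nodal analysis, taking node 7 as the 0 V reference.
Source V1 fixes V_0 = 15 V.
KCL at each unknown node (sum of currents leaving = 0; resistances in Ω):
  Node 1: (V_1 - V_6)/47 + (V_1 - V_2)/2200 + (V_1 - V_4)/2200 + (V_1 - 0)/390 = 0
  Node 2: (V_2 - V_6)/430 + (V_2 - V_1)/2200 + (V_2 - V_5)/3300 = 0
  Node 3: (V_3 - V_5)/30000 + (V_3 - 15)/6.8 + (V_3 - V_6)/680 + (V_3 - 0)/6.8 = 0
  Node 4: (V_4 - 0)/130 + (V_4 - 15)/510 + (V_4 - V_1)/2200 + (V_4 - V_5)/360 + (V_4 - V_6)/220 = 0
  Node 5: (V_5 - V_3)/30000 + (V_5 - 15)/1.1 + (V_5 - V_2)/3300 + (V_5 - V_4)/360 + (V_5 - V_6)/100 + (V_5 - 0)/33000 = 0
  Node 6: (V_6 - V_3)/680 + (V_6 - V_1)/47 + (V_6 - V_2)/430 + (V_6 - V_4)/220 + (V_6 - V_5)/100 = 0
Collecting terms (coefficients in siemens):
  0.02475·V_1 - 0.0004545·V_2 - 0.0004545·V_4 - 0.02128·V_6 = 0
  0.003083·V_2 - 0.0004545·V_1 - 0.000303·V_5 - 0.002326·V_6 = 0
  0.2956·V_3 - 0.00003333·V_5 - 0.001471·V_6 = 2.206
  0.01743·V_4 - 0.0004545·V_1 - 0.002778·V_5 - 0.004545·V_6 = 0.02941
  0.9222·V_5 - 0.000303·V_2 - 0.00003333·V_3 - 0.002778·V_4 - 0.01·V_6 = 13.64
  0.03962·V_6 - 0.02128·V_1 - 0.002326·V_2 - 0.001471·V_3 - 0.004545·V_4 - 0.01·V_5 = 0
Solving these 6 simultaneous equations (Gaussian elimination) gives:
  V_1 = 9.374 V, V_2 = 10.79 V, V_3 = 7.516 V, V_4 = 7.054 V
  V_5 = 14.93 V, V_6 = 10.52 V
Power in each resistor, P = (ΔV)²/R:
  P_R1 = (7.516 - 14.93)²/30000 = 0.00183 W
  P_R2 = (15 - 7.516)²/6.8 = 8.237 W
  P_R3 = (15 - 0)²/110 = 2.045 W
  P_R4 = (7.516 - 10.52)²/680 = 0.0133 W
  P_R5 = (7.054 - 0)²/130 = 0.3828 W
  P_R6 = (9.374 - 10.52)²/47 = 0.02809 W
  P_R7 = (10.79 - 10.52)²/430 = 0.0001612 W
  P_R8 = (15 - 7.054)²/510 = 0.1238 W
  P_R9 = (15 - 14.93)²/1.1 = 0.005063 W
  P_R10 = (9.374 - 10.79)²/2200 = 0.0009067 W
  P_R11 = (9.374 - 7.054)²/2200 = 0.002446 W
  P_R12 = (9.374 - 0)²/390 = 0.2253 W
  P_R13 = (10.79 - 14.93)²/3300 = 0.005192 W
  P_R14 = (7.516 - 0)²/6.8 = 8.307 W
  P_R15 = (7.054 - 14.93)²/360 = 0.1721 W
  P_R16 = (7.054 - 10.52)²/220 = 0.05469 W
  P_R17 = (14.93 - 10.52)²/100 = 0.1938 W
  P_R18 = (14.93 - 0)²/33000 = 0.006751 W
P_total = P_R1 + P_R2 + P_R3 + P_R4 + P_R5 + P_R6 + P_R7 + P_R8 + P_R9 + P_R10 + P_R11 + P_R12 + P_R13 + P_R14 + P_R15 + P_R16 + P_R17 + P_R18 = 19.81 W

Final answer: 19.81 W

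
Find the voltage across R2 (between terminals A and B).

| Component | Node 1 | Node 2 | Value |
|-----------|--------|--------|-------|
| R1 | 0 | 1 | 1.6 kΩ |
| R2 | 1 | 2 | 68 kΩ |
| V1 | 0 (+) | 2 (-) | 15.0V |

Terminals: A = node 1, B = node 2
R1 and R2 are in series across V1 (node 0 → node 1 → node 2), and the output A–B is taken across R2, so this is a voltage divider.
Series current: I = V1/(R1 + R2) = 15/(1600 + 68000) = 15/69600 = 0.0002155 A
V_R2 = I × R2 = V1 × R2/(R1 + R2) = 15 × 68000/69600 = 14.66 V

Final answer: 14.66 V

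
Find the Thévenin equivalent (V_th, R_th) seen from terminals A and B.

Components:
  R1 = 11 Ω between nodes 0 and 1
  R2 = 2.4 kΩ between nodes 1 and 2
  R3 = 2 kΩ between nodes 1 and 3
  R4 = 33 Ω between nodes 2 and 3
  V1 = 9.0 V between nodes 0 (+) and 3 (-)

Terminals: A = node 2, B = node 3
Step 1 — V_th is the open-circuit voltage V_A - V_B (nothing connected across the terminals).
Nodal analysis, taking node 3 as the 0 V reference.
Source V1 fixes V_0 = 9 V.
KCL at each unknown node (sum of currents leaving = 0; resistances in Ω):
  Node 1: (V_1 - 9)/11 + (V_1 - V_2)/2400 + (V_1 - 0)/2000 = 0
  Node 2: (V_2 - V_1)/2400 + (V_2 - 0)/33 = 0
Collecting terms (coefficients in siemens):
  0.09183·V_1 - 0.0004167·V_2 = 0.8182
  0.03072·V_2 - 0.0004167·V_1 = 0
Determinant D = (0.09183)(0.03072) - (-0.0004167)(-0.0004167) = 0.002821
V_1 = [(0.8182)(0.03072) - (-0.0004167)(0)]/D = 8.911 V
V_2 = [(0.09183)(0) - (0.8182)(-0.0004167)]/D = 0.1209 V
V_th = V_2 - V_3 = 0.1209 - 0 = 0.1209 V
Step 2 — R_th: zero the source — replace V1 by a short circuit (node 3 merges into node 0) — and find the resistance seen between A (node 2) and B (node 0).
Reduce the network between node 2 (A) and node 0 (B) by series/parallel combination:
  Rp1 = R1 ‖ R3 (parallel, both between nodes 0 and 1) = 1/(1/11 + 1/2000) = 10.94 Ω
  Rs1 = R2 + Rp1 (series, joined only at node 1) = 2400 + 10.94 = 2411 Ω
  Rp2 = R4 ‖ Rs1 (parallel, both between nodes 0 and 2) = 1/(1/33 + 1/2411) = 32.55 Ω
R_th = 32.55 Ω

Final answer: V_th = 0.1209 V, R_th = 32.55 Ω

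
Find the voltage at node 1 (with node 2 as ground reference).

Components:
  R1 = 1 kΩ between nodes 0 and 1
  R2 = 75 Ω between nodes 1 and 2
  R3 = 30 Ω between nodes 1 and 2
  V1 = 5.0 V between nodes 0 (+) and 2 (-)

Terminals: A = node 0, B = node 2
Nodal analysis, taking node 2 as the 0 V reference.
Source V1 fixes V_0 = 5 V.
KCL at each unknown node (sum of currents leaving = 0; resistances in Ω):
  Node 1: (V_1 - 5)/1000 + (V_1 - 0)/75 + (V_1 - 0)/30 = 0
Collecting terms: 0.04767 × V_1 = 0.005  =>  V_1 = 0.1049 V
The requested potential is V_1 = 0.1049 V.

Final answer: V_1 = 0.1049 V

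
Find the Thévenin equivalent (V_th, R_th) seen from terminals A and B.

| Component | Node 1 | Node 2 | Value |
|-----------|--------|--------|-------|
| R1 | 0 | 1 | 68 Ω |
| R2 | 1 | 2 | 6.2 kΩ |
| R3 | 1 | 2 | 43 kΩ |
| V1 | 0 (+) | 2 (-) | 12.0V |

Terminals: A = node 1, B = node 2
Step 1 — V_th is the open-circuit voltage V_A - V_B (nothing connected across the terminals).
Nodal analysis, taking node 2 as the 0 V reference.
Source V1 fixes V_0 = 12 V.
KCL at each unknown node (sum of currents leaving = 0; resistances in Ω):
  Node 1: (V_1 - 12)/68 + (V_1 - 0)/6200 + (V_1 - 0)/43000 = 0
Collecting terms: 0.01489 × V_1 = 0.1765  =>  V_1 = 11.85 V
V_th = V_1 - V_2 = 11.85 - 0 = 11.85 V
Step 2 — R_th: zero the source — replace V1 by a short circuit (node 2 merges into node 0) — and find the resistance seen between A (node 1) and B (node 0).
Reduce the network between node 1 (A) and node 0 (B) by series/parallel combination:
  Rp1 = R1 ‖ R2 ‖ R3 (parallel, all between nodes 0 and 1) = 1/(1/68 + 1/6200 + 1/43000) = 67.16 Ω
R_th = 67.16 Ω

Final answer: V_th = 11.85 V, R_th = 67.16 Ω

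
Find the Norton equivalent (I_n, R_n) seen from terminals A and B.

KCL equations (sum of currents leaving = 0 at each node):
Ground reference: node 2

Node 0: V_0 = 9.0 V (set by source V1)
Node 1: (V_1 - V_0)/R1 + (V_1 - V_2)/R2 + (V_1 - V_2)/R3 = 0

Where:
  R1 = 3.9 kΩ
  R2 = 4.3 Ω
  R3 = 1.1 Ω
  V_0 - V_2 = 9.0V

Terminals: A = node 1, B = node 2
Find the Thévenin equivalent first; then I_n = V_th/R_th and R_n = R_th.
Step 1 — V_th is the open-circuit voltage V_A - V_B (nothing connected across the terminals).
Nodal analysis, taking node 2 as the 0 V reference.
Source V1 fixes V_0 = 9 V.
KCL at each unknown node (sum of currents leaving = 0; resistances in Ω):
  Node 1: (V_1 - 9)/3900 + (V_1 - 0)/4.3 + (V_1 - 0)/1.1 = 0
Collecting terms: 1.142 × V_1 = 0.002308  =>  V_1 = 0.002021 V
V_th = V_1 - V_2 = 0.002021 - 0 = 0.002021 V
Step 2 — R_th: zero the source — replace V1 by a short circuit (node 2 merges into node 0) — and find the resistance seen between A (node 1) and B (node 0).
Reduce the network between node 1 (A) and node 0 (B) by series/parallel combination:
  Rp1 = R1 ‖ R2 ‖ R3 (parallel, all between nodes 0 and 1) = 1/(1/3900 + 1/4.3 + 1/1.1) = 0.8757 Ω
R_th = 0.8757 Ω
I_n = V_th/R_th = 0.002021/0.8757 = 0.002308 A, and R_n = R_th = 0.8757 Ω

Final answer: I_n = 0.002308 A, R_n = 0.8757 Ω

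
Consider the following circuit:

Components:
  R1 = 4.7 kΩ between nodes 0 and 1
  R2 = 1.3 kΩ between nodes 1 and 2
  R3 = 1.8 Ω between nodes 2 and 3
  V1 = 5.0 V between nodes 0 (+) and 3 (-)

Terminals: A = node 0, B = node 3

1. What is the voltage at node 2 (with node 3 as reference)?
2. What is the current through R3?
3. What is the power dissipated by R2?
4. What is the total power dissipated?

Nodal analysis, taking node 3 as the 0 V reference.
Source V1 fixes V_0 = 5 V.
KCL at each unknown node (sum of currents leaving = 0; resistances in Ω):
  Node 1: (V_1 - 5)/4700 + (V_1 - V_2)/1300 = 0
  Node 2: (V_2 - V_1)/1300 + (V_2 - 0)/1.8 = 0
Collecting terms (coefficients in siemens):
  0.000982·V_1 - 0.0007692·V_2 = 0.001064
  0.5563·V_2 - 0.0007692·V_1 = 0
Determinant D = (0.000982)(0.5563) - (-0.0007692)(-0.0007692) = 0.0005457
V_1 = [(0.001064)(0.5563) - (-0.0007692)(0)]/D = 1.085 V
V_2 = [(0.000982)(0) - (0.001064)(-0.0007692)]/D = 0.0015 V
Part 1:
  Read off the nodal solution: V_2 = 0.0015 V
Part 2:
  I_R3 = (V_2 - V_3)/R3 = (0.0015 - 0)/1.8 = 0.0008331 A
  Magnitude: I_R3 = 0.0008331 A
Part 3:
  I_R2 = (V_1 - V_2)/R2 = (1.085 - 0.0015)/1300 = 0.0008331 A
  P_R2 = I_R2² × R2 = (0.0008331)² × 1300 = 0.0009022 W
Part 4:
  Power in each resistor, P = (ΔV)²/R:
    P_R1 = (5 - 1.085)²/4700 = 0.003262 W
    P_R2 = (1.085 - 0.0015)²/1300 = 0.0009022 W
    P_R3 = (0.0015 - 0)²/1.8 = 0.000001249 W
  P_total = P_R1 + P_R2 + P_R3 = 0.004165 W

Final answers:
1. V_2 = 0.0015 V
2. I_R3 = 0.0008331 A
3. P_R2 = 0.0009022 W
4. P_total = 0.004165 W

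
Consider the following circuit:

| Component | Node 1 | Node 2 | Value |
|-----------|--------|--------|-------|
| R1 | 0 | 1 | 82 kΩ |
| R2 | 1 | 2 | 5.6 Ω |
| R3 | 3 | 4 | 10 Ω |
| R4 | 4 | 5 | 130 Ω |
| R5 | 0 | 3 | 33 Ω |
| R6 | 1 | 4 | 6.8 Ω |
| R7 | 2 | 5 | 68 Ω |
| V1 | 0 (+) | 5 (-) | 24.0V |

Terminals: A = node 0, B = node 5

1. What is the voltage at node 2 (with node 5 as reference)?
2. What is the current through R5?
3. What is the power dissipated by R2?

Nodal analysis, taking node 5 as the 0 V reference.
Source V1 fixes V_0 = 24 V.
KCL at each unknown node (sum of currents leaving = 0; resistances in Ω):
  Node 1: (V_1 - 24)/82000 + (V_1 - V_2)/5.6 + (V_1 - V_4)/6.8 = 0
  Node 2: (V_2 - V_1)/5.6 + (V_2 - 0)/68 = 0
  Node 3: (V_3 - V_4)/10 + (V_3 - 24)/33 = 0
  Node 4: (V_4 - V_3)/10 + (V_4 - 0)/130 + (V_4 - V_1)/6.8 = 0
Collecting terms (coefficients in siemens):
  0.3256·V_1 - 0.1786·V_2 - 0.1471·V_4 = 0.0002927
  0.1933·V_2 - 0.1786·V_1 = 0
  0.1303·V_3 - 0.1·V_4 = 0.7273
  0.2548·V_4 - 0.1471·V_1 - 0.1·V_3 = 0
Solving these 4 simultaneous equations (Gaussian elimination) gives:
  V_1 = 11.78 V, V_2 = 10.88 V, V_3 = 15.46 V, V_4 = 12.87 V
Part 1:
  Read off the nodal solution: V_2 = 10.88 V
Part 2:
  I_R5 = (V_0 - V_3)/R5 = (24 - 15.46)/33 = 0.2589 A
  Magnitude: I_R5 = 0.2589 A
Part 3:
  I_R2 = (V_1 - V_2)/R2 = (11.78 - 10.88)/5.6 = 0.1601 A
  P_R2 = I_R2² × R2 = (0.1601)² × 5.6 = 0.1435 W

Final answers:
1. V_2 = 10.88 V
2. I_R5 = 0.2589 A
3. P_R2 = 0.1435 W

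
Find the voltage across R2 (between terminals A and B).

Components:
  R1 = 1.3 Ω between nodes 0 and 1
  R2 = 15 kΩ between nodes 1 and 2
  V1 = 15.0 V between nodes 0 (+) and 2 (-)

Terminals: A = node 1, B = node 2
R1 and R2 are in series across V1 (node 0 → node 1 → node 2), and the output A–B is taken across R2, so this is a voltage divider.
Series current: I = V1/(R1 + R2) = 15/(1.3 + 15000) = 15/15000 = 0.0009999 A
V_R2 = I × R2 = V1 × R2/(R1 + R2) = 15 × 15000/15000 = 15 V

Final answer: 15 V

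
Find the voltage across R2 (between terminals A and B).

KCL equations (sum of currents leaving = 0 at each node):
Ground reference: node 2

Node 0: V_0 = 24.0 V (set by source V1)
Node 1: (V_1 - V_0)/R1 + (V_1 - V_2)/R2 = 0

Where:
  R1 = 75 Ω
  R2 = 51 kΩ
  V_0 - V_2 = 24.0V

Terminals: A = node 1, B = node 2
R1 and R2 are in series across V1 (node 0 → node 1 → node 2), and the output A–B is taken across R2, so this is a voltage divider.
Series current: I = V1/(R1 + R2) = 24/(75 + 51000) = 24/51080 = 0.0004699 A
V_R2 = I × R2 = V1 × R2/(R1 + R2) = 24 × 51000/51080 = 23.96 V

Final answer: 23.96 V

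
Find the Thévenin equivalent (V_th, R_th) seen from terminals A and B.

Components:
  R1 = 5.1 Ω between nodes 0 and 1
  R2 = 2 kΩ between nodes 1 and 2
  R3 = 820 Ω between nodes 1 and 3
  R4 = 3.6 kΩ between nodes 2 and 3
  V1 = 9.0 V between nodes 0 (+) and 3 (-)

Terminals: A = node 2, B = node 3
Step 1 — V_th is the open-circuit voltage V_A - V_B (nothing connected across the terminals).
Nodal analysis, taking node 3 as the 0 V reference.
Source V1 fixes V_0 = 9 V.
KCL at each unknown node (sum of currents leaving = 0; resistances in Ω):
  Node 1: (V_1 - 9)/5.1 + (V_1 - V_2)/2000 + (V_1 - 0)/820 = 0
  Node 2: (V_2 - V_1)/2000 + (V_2 - 0)/3600 = 0
Collecting terms (coefficients in siemens):
  0.1978·V_1 - 0.0005·V_2 = 1.765
  0.0007778·V_2 - 0.0005·V_1 = 0
Determinant D = (0.1978)(0.0007778) - (-0.0005)(-0.0005) = 0.0001536
V_1 = [(1.765)(0.0007778) - (-0.0005)(0)]/D = 8.936 V
V_2 = [(0.1978)(0) - (1.765)(-0.0005)]/D = 5.745 V
V_th = V_2 - V_3 = 5.745 - 0 = 5.745 V
Step 2 — R_th: zero the source — replace V1 by a short circuit (node 3 merges into node 0) — and find the resistance seen between A (node 2) and B (node 0).
Reduce the network between node 2 (A) and node 0 (B) by series/parallel combination:
  Rp1 = R1 ‖ R3 (parallel, both between nodes 0 and 1) = 1/(1/5.1 + 1/820) = 5.068 Ω
  Rs1 = R2 + Rp1 (series, joined only at node 1) = 2000 + 5.068 = 2005 Ω
  Rp2 = R4 ‖ Rs1 (parallel, both between nodes 0 and 2) = 1/(1/3600 + 1/2005) = 1288 Ω
R_th = 1.288 kΩ

Final answer: V_th = 5.745 V, R_th = 1.288 kΩ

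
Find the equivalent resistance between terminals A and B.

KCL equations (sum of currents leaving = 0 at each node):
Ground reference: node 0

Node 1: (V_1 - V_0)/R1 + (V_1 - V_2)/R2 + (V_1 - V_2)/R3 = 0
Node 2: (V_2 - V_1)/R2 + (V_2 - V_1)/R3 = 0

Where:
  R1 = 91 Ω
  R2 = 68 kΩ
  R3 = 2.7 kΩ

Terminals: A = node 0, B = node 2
Reduce the network between node 0 (A) and node 2 (B) by series/parallel combination:
  Rp1 = R2 ‖ R3 (parallel, both between nodes 1 and 2) = 1/(1/68000 + 1/2700) = 2597 Ω
  Rs1 = R1 + Rp1 (series, joined only at node 1) = 91 + 2597 = 2688 Ω
R_eq = 2.688 kΩ

Final answer: 2.688 kΩ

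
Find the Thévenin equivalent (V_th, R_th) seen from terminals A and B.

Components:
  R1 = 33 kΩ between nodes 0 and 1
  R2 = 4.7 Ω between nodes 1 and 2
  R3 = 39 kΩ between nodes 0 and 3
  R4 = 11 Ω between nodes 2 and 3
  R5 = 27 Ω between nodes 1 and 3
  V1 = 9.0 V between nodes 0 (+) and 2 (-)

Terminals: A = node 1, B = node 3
Step 1 — V_th is the open-circuit voltage V_A - V_B (nothing connected across the terminals).
Nodal analysis, taking node 2 as the 0 V reference.
Source V1 fixes V_0 = 9 V.
KCL at each unknown node (sum of currents leaving = 0; resistances in Ω):
  Node 1: (V_1 - 9)/33000 + (V_1 - 0)/4.7 + (V_1 - V_3)/27 = 0
  Node 3: (V_3 - 9)/39000 + (V_3 - 0)/11 + (V_3 - V_1)/27 = 0
Collecting terms (coefficients in siemens):
  0.2498·V_1 - 0.03704·V_3 = 0.0002727
  0.128·V_3 - 0.03704·V_1 = 0.0002308
Determinant D = (0.2498)(0.128) - (-0.03704)(-0.03704) = 0.0306
V_1 = [(0.0002727)(0.128) - (-0.03704)(0.0002308)]/D = 0.00142 V
V_3 = [(0.2498)(0.0002308) - (0.0002727)(-0.03704)]/D = 0.002214 V
V_th = V_1 - V_3 = 0.00142 - 0.002214 = -0.0007943 V
Step 2 — R_th: zero the source — replace V1 by a short circuit (node 2 merges into node 0) — and find the resistance seen between A (node 1) and B (node 3).
Reduce the network between node 1 (A) and node 3 (B) by series/parallel combination:
  Rp1 = R1 ‖ R2 (parallel, both between nodes 0 and 1) = 1/(1/33000 + 1/4.7) = 4.699 Ω
  Rp2 = R3 ‖ R4 (parallel, both between nodes 0 and 3) = 1/(1/39000 + 1/11) = 11 Ω
  Rs1 = Rp1 + Rp2 (series, joined only at node 0) = 4.699 + 11 = 15.7 Ω
  Rp3 = R5 ‖ Rs1 (parallel, both between nodes 1 and 3) = 1/(1/27 + 1/15.7) = 9.926 Ω
R_th = 9.926 Ω

Final answer: V_th = -0.0007943 V, R_th = 9.926 Ω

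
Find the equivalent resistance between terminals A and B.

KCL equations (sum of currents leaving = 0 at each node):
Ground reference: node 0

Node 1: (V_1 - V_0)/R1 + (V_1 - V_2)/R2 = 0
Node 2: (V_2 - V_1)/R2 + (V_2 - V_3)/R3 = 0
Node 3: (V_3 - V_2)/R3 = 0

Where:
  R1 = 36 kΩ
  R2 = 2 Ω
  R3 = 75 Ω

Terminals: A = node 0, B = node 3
Reduce the network between node 0 (A) and node 3 (B) by series/parallel combination:
  Rs1 = R1 + R2 (series, joined only at node 1) = 36000 + 2 = 36000 Ω
  Rs2 = R3 + Rs1 (series, joined only at node 2) = 75 + 36000 = 36080 Ω
R_eq = 36.08 kΩ

Final answer: 36.08 kΩ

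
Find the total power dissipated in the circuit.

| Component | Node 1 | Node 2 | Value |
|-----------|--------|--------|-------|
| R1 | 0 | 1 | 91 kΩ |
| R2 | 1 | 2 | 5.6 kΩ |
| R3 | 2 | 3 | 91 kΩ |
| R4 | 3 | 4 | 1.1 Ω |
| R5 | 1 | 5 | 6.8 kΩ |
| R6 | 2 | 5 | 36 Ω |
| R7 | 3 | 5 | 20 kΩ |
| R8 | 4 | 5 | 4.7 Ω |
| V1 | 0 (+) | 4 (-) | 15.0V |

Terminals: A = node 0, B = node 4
Nodal analysis, taking node 4 as the 0 V reference.
Source V1 fixes V_0 = 15 V.
KCL at each unknown node (sum of currents leaving = 0; resistances in Ω):
  Node 1: (V_1 - 15)/91000 + (V_1 - V_2)/5600 + (V_1 - V_5)/6800 = 0
  Node 2: (V_2 - V_1)/5600 + (V_2 - V_3)/91000 + (V_2 - V_5)/36 = 0
  Node 3: (V_3 - V_2)/91000 + (V_3 - 0)/1.1 + (V_3 - V_5)/20000 = 0
  Node 5: (V_5 - V_1)/6800 + (V_5 - V_2)/36 + (V_5 - V_3)/20000 + (V_5 - 0)/4.7 = 0
Collecting terms (coefficients in siemens):
  0.0003366·V_1 - 0.0001786·V_2 - 0.0001471·V_5 = 0.0001648
  0.02797·V_2 - 0.0001786·V_1 - 0.00001099·V_3 - 0.02778·V_5 = 0
  0.9092·V_3 - 0.00001099·V_2 - 0.00005·V_5 = 0
  0.2407·V_5 - 0.0001471·V_1 - 0.02778·V_2 - 0.00005·V_3 = 0
Solving these 4 simultaneous equations (Gaussian elimination) gives:
  V_1 = 0.4921 V, V_2 = 0.003886 V, V_3 = 0.00000008816 V, V_5 = 0.0007489 V
Power in each resistor, P = (ΔV)²/R:
  P_R1 = (15 - 0.4921)²/91000 = 0.002313 W
  P_R2 = (0.4921 - 0.003886)²/5600 = 0.00004256 W
  P_R3 = (0.003886 - 0.00000008816)²/91000 = 0.0000000001659 W
  P_R4 = (0.00000008816 - 0)²/1.1 = 0.000000000000007065 W
  P_R5 = (0.4921 - 0.0007489)²/6800 = 0.0000355 W
  P_R6 = (0.003886 - 0.0007489)²/36 = 0.0000002733 W
  P_R7 = (0.00000008816 - 0.0007489)²/20000 = 0.00000000002804 W
  P_R8 = (0 - 0.0007489)²/4.7 = 0.0000001193 W
P_total = P_R1 + P_R2 + P_R3 + P_R4 + P_R5 + P_R6 + P_R7 + P_R8 = 0.002391 W

Final answer: 0.002391 W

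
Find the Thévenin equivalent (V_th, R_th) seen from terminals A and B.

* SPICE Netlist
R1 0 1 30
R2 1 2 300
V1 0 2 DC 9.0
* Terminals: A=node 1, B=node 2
Step 1 — V_th is the open-circuit voltage V_A - V_B (nothing connected across the terminals).
Nodal analysis, taking node 2 as the 0 V reference.
Source V1 fixes V_0 = 9 V.
KCL at each unknown node (sum of currents leaving = 0; resistances in Ω):
  Node 1: (V_1 - 9)/30 + (V_1 - 0)/300 = 0
Collecting terms: 0.03667 × V_1 = 0.3  =>  V_1 = 8.182 V
V_th = V_1 - V_2 = 8.182 - 0 = 8.182 V
Step 2 — R_th: zero the source — replace V1 by a short circuit (node 2 merges into node 0) — and find the resistance seen between A (node 1) and B (node 0).
Reduce the network between node 1 (A) and node 0 (B) by series/parallel combination:
  Rp1 = R1 ‖ R2 (parallel, both between nodes 0 and 1) = 1/(1/30 + 1/300) = 27.27 Ω
R_th = 27.27 Ω

Final answer: V_th = 8.182 V, R_th = 27.27 Ω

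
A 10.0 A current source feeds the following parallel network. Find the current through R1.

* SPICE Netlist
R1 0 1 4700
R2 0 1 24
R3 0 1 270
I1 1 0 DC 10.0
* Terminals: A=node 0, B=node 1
All resistors sit directly between nodes 0 and 1, so they are in parallel and share one voltage V; the full source current 10 A splits among them.
1/R_par = 1/4700 + 1/24 + 1/270 = 0.04558 S  =>  R_par = 21.94 Ω
V = I × R_par = 10 × 21.94 = 219.4 V
I_R1 = V/R1 = 219.4/4700 = 0.04668 A

Final answer: 0.04668 A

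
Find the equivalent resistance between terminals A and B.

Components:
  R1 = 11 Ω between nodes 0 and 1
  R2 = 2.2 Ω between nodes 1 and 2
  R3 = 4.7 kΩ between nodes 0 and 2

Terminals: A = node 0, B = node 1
Reduce the network between node 0 (A) and node 1 (B) by series/parallel combination:
  Rs1 = R3 + R2 (series, joined only at node 2) = 4700 + 2.2 = 4702 Ω
  Rp1 = R1 ‖ Rs1 (parallel, both between nodes 0 and 1) = 1/(1/11 + 1/4702) = 10.97 Ω
R_eq = 10.97 Ω

Final answer: 10.97 Ω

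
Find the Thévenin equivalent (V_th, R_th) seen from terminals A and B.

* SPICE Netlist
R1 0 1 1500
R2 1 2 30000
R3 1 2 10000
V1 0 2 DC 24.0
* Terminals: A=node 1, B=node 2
Step 1 — V_th is the open-circuit voltage V_A - V_B (nothing connected across the terminals).
Nodal analysis, taking node 2 as the 0 V reference.
Source V1 fixes V_0 = 24 V.
KCL at each unknown node (sum of currents leaving = 0; resistances in Ω):
  Node 1: (V_1 - 24)/1500 + (V_1 - 0)/30000 + (V_1 - 0)/10000 = 0
Collecting terms: 0.0008 × V_1 = 0.016  =>  V_1 = 20 V
V_th = V_1 - V_2 = 20 - 0 = 20 V
Step 2 — R_th: zero the source — replace V1 by a short circuit (node 2 merges into node 0) — and find the resistance seen between A (node 1) and B (node 0).
Reduce the network between node 1 (A) and node 0 (B) by series/parallel combination:
  Rp1 = R1 ‖ R2 ‖ R3 (parallel, all between nodes 0 and 1) = 1/(1/1500 + 1/30000 + 1/10000) = 1250 Ω
R_th = 1.25 kΩ

Final answer: V_th = 20 V, R_th = 1.25 kΩ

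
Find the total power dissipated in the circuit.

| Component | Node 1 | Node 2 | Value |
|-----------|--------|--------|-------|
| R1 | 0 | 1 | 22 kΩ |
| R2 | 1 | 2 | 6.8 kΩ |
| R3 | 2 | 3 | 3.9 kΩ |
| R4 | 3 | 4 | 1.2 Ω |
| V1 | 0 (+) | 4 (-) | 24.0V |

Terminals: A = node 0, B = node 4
Nodal analysis, taking node 4 as the 0 V reference.
Source V1 fixes V_0 = 24 V.
KCL at each unknown node (sum of currents leaving = 0; resistances in Ω):
  Node 1: (V_1 - 24)/22000 + (V_1 - V_2)/6800 = 0
  Node 2: (V_2 - V_1)/6800 + (V_2 - V_3)/3900 = 0
  Node 3: (V_3 - V_2)/3900 + (V_3 - 0)/1.2 = 0
Collecting terms (coefficients in siemens):
  0.0001925·V_1 - 0.0001471·V_2 = 0.001091
  0.0004035·V_2 - 0.0001471·V_1 - 0.0002564·V_3 = 0
  0.8336·V_3 - 0.0002564·V_2 = 0
Solving these 3 simultaneous equations (Gaussian elimination) gives:
  V_1 = 7.854 V, V_2 = 2.863 V, V_3 = 0.0008807 V
Power in each resistor, P = (ΔV)²/R:
  P_R1 = (24 - 7.854)²/22000 = 0.01185 W
  P_R2 = (7.854 - 2.863)²/6800 = 0.003663 W
  P_R3 = (2.863 - 0.0008807)²/3900 = 0.002101 W
  P_R4 = (0.0008807 - 0)²/1.2 = 0.0000006464 W
P_total = P_R1 + P_R2 + P_R3 + P_R4 = 0.01761 W

Final answer: 0.01761 W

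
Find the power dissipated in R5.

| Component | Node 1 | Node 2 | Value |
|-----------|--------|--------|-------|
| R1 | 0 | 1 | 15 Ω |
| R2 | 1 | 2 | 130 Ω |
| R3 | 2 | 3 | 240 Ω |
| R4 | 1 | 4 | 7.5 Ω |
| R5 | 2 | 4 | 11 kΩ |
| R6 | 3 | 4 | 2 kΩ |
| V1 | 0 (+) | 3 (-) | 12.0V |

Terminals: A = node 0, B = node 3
Nodal analysis, taking node 3 as the 0 V reference.
Source V1 fixes V_0 = 12 V.
KCL at each unknown node (sum of currents leaving = 0; resistances in Ω):
  Node 1: (V_1 - 12)/15 + (V_1 - V_2)/130 + (V_1 - V_4)/7.5 = 0
  Node 2: (V_2 - V_1)/130 + (V_2 - 0)/240 + (V_2 - V_4)/11000 = 0
  Node 4: (V_4 - V_1)/7.5 + (V_4 - V_2)/11000 + (V_4 - 0)/2000 = 0
Collecting terms (coefficients in siemens):
  0.2077·V_1 - 0.007692·V_2 - 0.1333·V_4 = 0.8
  0.01195·V_2 - 0.007692·V_1 - 0.00009091·V_4 = 0
  0.1339·V_4 - 0.1333·V_1 - 0.00009091·V_2 = 0
Solving these 3 simultaneous equations (Gaussian elimination) gives:
  V_1 = 11.45 V, V_2 = 7.456 V, V_4 = 11.4 V
I_R5 = (V_2 - V_4)/R5 = (7.456 - 11.4)/11000 = -0.0003588 A
P_R5 = I_R5² × R5 = (-0.0003588)² × 11000 = 0.001416 W

Final answer: 0.001416 W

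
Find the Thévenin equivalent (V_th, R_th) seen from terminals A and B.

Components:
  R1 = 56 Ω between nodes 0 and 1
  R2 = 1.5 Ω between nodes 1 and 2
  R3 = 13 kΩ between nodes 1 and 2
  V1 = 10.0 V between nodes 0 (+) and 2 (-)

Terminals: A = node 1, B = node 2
Step 1 — V_th is the open-circuit voltage V_A - V_B (nothing connected across the terminals).
Nodal analysis, taking node 2 as the 0 V reference.
Source V1 fixes V_0 = 10 V.
KCL at each unknown node (sum of currents leaving = 0; resistances in Ω):
  Node 1: (V_1 - 10)/56 + (V_1 - 0)/1.5 + (V_1 - 0)/13000 = 0
Collecting terms: 0.6846 × V_1 = 0.1786  =>  V_1 = 0.2608 V
V_th = V_1 - V_2 = 0.2608 - 0 = 0.2608 V
Step 2 — R_th: zero the source — replace V1 by a short circuit (node 2 merges into node 0) — and find the resistance seen between A (node 1) and B (node 0).
Reduce the network between node 1 (A) and node 0 (B) by series/parallel combination:
  Rp1 = R1 ‖ R2 ‖ R3 (parallel, all between nodes 0 and 1) = 1/(1/56 + 1/1.5 + 1/13000) = 1.461 Ω
R_th = 1.461 Ω

Final answer: V_th = 0.2608 V, R_th = 1.461 Ω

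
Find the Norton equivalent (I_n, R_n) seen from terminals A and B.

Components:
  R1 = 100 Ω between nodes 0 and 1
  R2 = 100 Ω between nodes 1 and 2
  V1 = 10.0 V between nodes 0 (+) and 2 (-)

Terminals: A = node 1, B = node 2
Find the Thévenin equivalent first; then I_n = V_th/R_th and R_n = R_th.
Step 1 — V_th is the open-circuit voltage V_A - V_B (nothing connected across the terminals).
Nodal analysis, taking node 2 as the 0 V reference.
Source V1 fixes V_0 = 10 V.
KCL at each unknown node (sum of currents leaving = 0; resistances in Ω):
  Node 1: (V_1 - 10)/100 + (V_1 - 0)/100 = 0
Collecting terms: 0.02 × V_1 = 0.1  =>  V_1 = 5 V
V_th = V_1 - V_2 = 5 - 0 = 5 V
Step 2 — R_th: zero the source — replace V1 by a short circuit (node 2 merges into node 0) — and find the resistance seen between A (node 1) and B (node 0).
Reduce the network between node 1 (A) and node 0 (B) by series/parallel combination:
  Rp1 = R1 ‖ R2 (parallel, both between nodes 0 and 1) = 1/(1/100 + 1/100) = 50 Ω
R_th = 50 Ω
I_n = V_th/R_th = 5/50 = 0.1 A, and R_n = R_th = 50 Ω

Final answer: I_n = 0.1 A, R_n = 50 Ω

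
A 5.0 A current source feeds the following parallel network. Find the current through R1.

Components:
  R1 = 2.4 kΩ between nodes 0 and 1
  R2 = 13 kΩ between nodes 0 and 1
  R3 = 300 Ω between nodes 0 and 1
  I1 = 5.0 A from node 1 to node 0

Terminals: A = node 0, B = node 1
All resistors sit directly between nodes 0 and 1, so they are in parallel and share one voltage V; the full source current 5 A splits among them.
1/R_par = 1/2400 + 1/13000 + 1/300 = 0.003827 S  =>  R_par = 261.3 Ω
V = I × R_par = 5 × 261.3 = 1307 V
I_R1 = V/R1 = 1307/2400 = 0.5444 A

Final answer: 0.5444 A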